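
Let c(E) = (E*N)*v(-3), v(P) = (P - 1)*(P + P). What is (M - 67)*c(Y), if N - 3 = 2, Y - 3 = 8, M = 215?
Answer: 195360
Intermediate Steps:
Y = 11 (Y = 3 + 8 = 11)
N = 5 (N = 3 + 2 = 5)
v(P) = 2*P*(-1 + P) (v(P) = (-1 + P)*(2*P) = 2*P*(-1 + P))
c(E) = 120*E (c(E) = (E*5)*(2*(-3)*(-1 - 3)) = (5*E)*(2*(-3)*(-4)) = (5*E)*24 = 120*E)
(M - 67)*c(Y) = (215 - 67)*(120*11) = 148*1320 = 195360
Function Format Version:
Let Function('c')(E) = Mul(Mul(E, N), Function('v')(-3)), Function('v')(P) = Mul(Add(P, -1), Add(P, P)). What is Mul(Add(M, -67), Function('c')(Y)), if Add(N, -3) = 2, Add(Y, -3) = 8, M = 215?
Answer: 195360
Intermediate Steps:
Y = 11 (Y = Add(3, 8) = 11)
N = 5 (N = Add(3, 2) = 5)
Function('v')(P) = Mul(2, P, Add(-1, P)) (Function('v')(P) = Mul(Add(-1, P), Mul(2, P)) = Mul(2, P, Add(-1, P)))
Function('c')(E) = Mul(120, E) (Function('c')(E) = Mul(Mul(E, 5), Mul(2, -3, Add(-1, -3))) = Mul(Mul(5, E), Mul(2, -3, -4)) = Mul(Mul(5, E), 24) = Mul(120, E))
Mul(Add(M, -67), Function('c')(Y)) = Mul(Add(215, -67), Mul(120, 11)) = Mul(148, 1320) = 195360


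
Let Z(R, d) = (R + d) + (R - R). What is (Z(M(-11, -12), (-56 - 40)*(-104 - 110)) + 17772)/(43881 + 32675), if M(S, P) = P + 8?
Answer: 9578/19139 ≈ 0.50044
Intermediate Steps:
M(S, P) = 8 + P
Z(R, d) = R + d (Z(R, d) = (R + d) + 0 = R + d)
(Z(M(-11, -12), (-56 - 40)*(-104 - 110)) + 17772)/(43881 + 32675) = (((8 - 12) + (-56 - 40)*(-104 - 110)) + 17772)/(43881 + 32675) = ((-4 - 96*(-214)) + 17772)/76556 = ((-4 + 20544) + 17772)*(1/76556) = (20540 + 17772)*(1/76556) = 38312*(1/76556) = 9578/19139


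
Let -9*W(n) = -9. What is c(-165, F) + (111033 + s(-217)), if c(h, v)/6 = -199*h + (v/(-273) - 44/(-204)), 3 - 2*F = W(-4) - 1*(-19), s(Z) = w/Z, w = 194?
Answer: 2110406614/6851 ≈ 3.0804e+5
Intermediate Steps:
s(Z) = 194/Z
W(n) = 1 (W(n) = -1/9*(-9) = 1)
F = -17/2 (F = 3/2 - (1 - 1*(-19))/2 = 3/2 - (1 + 19)/2 = 3/2 - 1/2*20 = 3/2 - 10 = -17/2 ≈ -8.5000)
c(h, v) = 22/17 - 1194*h - 2*v/91 (c(h, v) = 6*(-199*h + (v/(-273) - 44/(-204))) = 6*(-199*h + (v*(-1/273) - 44*(-1/204))) = 6*(-199*h + (-v/273 + 11/51)) = 6*(-199*h + (11/51 - v/273)) = 6*(11/51 - 199*h - v/273) = 22/17 - 1194*h - 2*v/91)
c(-165, F) + (111033 + s(-217)) = (22/17 - 1194*(-165) - 2/91*(-17/2)) + (111033 + 194/(-217)) = (22/17 + 197010 + 17/91) + (111033 + 194*(-1/217)) = 304776761/1547 + (111033 - 194/217) = 304776761/1547 + 24093967/217 = 2110406614/6851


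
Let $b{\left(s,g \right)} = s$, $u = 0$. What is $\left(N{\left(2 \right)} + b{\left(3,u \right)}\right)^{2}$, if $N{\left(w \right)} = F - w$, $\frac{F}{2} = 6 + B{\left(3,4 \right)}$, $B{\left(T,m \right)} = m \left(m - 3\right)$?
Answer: $441$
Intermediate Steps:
$B{\left(T,m \right)} = m \left(-3 + m\right)$
$F = 20$ ($F = 2 \left(6 + 4 \left(-3 + 4\right)\right) = 2 \left(6 + 4 \cdot 1\right) = 2 \left(6 + 4\right) = 2 \cdot 10 = 20$)
$N{\left(w \right)} = 20 - w$
$\left(N{\left(2 \right)} + b{\left(3,u \right)}\right)^{2} = \left(\left(20 - 2\right) + 3\right)^{2} = \left(18 + 3\right)^{2} = 21^{2} = 441$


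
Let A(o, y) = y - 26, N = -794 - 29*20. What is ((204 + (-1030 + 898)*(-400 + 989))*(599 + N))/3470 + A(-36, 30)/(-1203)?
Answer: 7229619592/417441 ≈ 17319.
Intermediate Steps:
N = -1374 (N = -794 - 1*580 = -794 - 580 = -1374)
A(o, y) = -26 + y
((204 + (-1030 + 898)*(-400 + 989))*(599 + N))/3470 + A(-36, 30)/(-1203) = ((204 + (-1030 + 898)*(-400 + 989))*(599 - 1374))/3470 + (-26 + 30)/(-1203) = ((204 - 132*589)*(-775))*(1/3470) + 4*(-1/1203) = ((204 - 77748)*(-775))*(1/3470) - 4/1203 = -77544*(-775)*(1/3470) - 4/1203 = 60096600*(1/3470) - 4/1203 = 6009660/347 - 4/1203 = 7229619592/417441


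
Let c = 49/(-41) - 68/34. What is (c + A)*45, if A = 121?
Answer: 217350/41 ≈ 5301.2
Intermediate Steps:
c = -131/41 (c = 49*(-1/41) - 68*1/34 = -49/41 - 2 = -131/41 ≈ -3.1951)
(c + A)*45 = (-131/41 + 121)*45 = (4830/41)*45 = 217350/41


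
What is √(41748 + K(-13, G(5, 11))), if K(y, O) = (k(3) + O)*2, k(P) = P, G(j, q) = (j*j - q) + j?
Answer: 8*√653 ≈ 204.43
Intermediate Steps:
G(j, q) = j + j² - q (G(j, q) = (j² - q) + j = j + j² - q)
K(y, O) = 6 + 2*O (K(y, O) = (3 + O)*2 = 6 + 2*O)
√(41748 + K(-13, G(5, 11))) = √(41748 + (6 + 2*(5 + 5² - 1*11))) = √(41748 + (6 + 2*(5 + 25 - 11))) = √(41748 + (6 + 2*19)) = √(41748 + (6 + 38)) = √(41748 + 44) = √41792 = 8*√653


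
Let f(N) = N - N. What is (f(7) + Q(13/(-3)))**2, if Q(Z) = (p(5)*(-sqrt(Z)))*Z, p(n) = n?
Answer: -54925/27 ≈ -2034.3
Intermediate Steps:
Q(Z) = -5*Z**(3/2) (Q(Z) = (5*(-sqrt(Z)))*Z = (-5*sqrt(Z))*Z = -5*Z**(3/2))
f(N) = 0
(f(7) + Q(13/(-3)))**2 = (0 - 5*13*sqrt(13)*(-I*sqrt(3)/9))**2 = (0 - 5*(-13*I*sqrt(39)/9))**2 = (0 - (-65)*I*sqrt(39)/9)**2 = (0 + 65*I*sqrt(39)/9)**2 = (65*I*sqrt(39)/9)**2 = -54925/27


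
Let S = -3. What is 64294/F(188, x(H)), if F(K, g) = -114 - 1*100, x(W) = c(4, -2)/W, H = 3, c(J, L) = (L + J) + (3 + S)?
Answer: -32147/107 ≈ -300.44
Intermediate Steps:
c(J, L) = J + L (c(J, L) = (L + J) + (3 - 3) = (J + L) + 0 = J + L)
x(W) = 2/W (x(W) = (4 - 2)/W = 2/W)
F(K, g) = -214 (F(K, g) = -114 - 100 = -214)
64294/F(188, x(H)) = 64294/(-214) = 64294*(-1/214) = -32147/107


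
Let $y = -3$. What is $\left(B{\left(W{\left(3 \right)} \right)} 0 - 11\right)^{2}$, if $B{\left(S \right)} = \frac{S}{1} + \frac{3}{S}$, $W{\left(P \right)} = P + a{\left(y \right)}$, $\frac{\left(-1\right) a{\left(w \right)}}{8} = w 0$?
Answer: $121$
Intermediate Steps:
$a{\left(w \right)} = 0$ ($a{\left(w \right)} = - 8 w 0 = \left(-8\right) 0 = 0$)
$W{\left(P \right)} = P$ ($W{\left(P \right)} = P + 0 = P$)
$B{\left(S \right)} = S + \frac{3}{S}$ ($B{\left(S \right)} = S 1 + \frac{3}{S} = S + \frac{3}{S}$)
$\left(B{\left(W{\left(3 \right)} \right)} 0 - 11\right)^{2} = \left(\left(3 + \frac{3}{3}\right) 0 - 11\right)^{2} = \left(\left(3 + 3 \cdot \frac{1}{3}\right) 0 - 11\right)^{2} = \left(\left(3 + 1\right) 0 - 11\right)^{2} = \left(4 \cdot 0 - 11\right)^{2} = \left(0 - 11\right)^{2} = \left(-11\right)^{2} = 121$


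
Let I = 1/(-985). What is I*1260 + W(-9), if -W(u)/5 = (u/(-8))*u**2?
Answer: -720081/1576 ≈ -456.90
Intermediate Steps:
I = -1/985 ≈ -0.0010152
W(u) = 5*u**3/8 (W(u) = -5*u/(-8)*u**2 = -5*u*(-1/8)*u**2 = -5*(-u/8)*u**2 = -(-5)*u**3/8 = 5*u**3/8)
I*1260 + W(-9) = -1/985*1260 + (5/8)*(-9)**3 = -252/197 + (5/8)*(-729) = -252/197 - 3645/8 = -720081/1576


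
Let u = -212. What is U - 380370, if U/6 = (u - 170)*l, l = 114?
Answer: -641658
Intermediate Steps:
U = -261288 (U = 6*((-212 - 170)*114) = 6*(-382*114) = 6*(-43548) = -261288)
U - 380370 = -261288 - 380370 = -641658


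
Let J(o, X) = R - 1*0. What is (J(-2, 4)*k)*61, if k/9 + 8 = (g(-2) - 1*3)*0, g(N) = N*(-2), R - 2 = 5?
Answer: -30744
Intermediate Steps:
R = 7 (R = 2 + 5 = 7)
g(N) = -2*N
J(o, X) = 7 (J(o, X) = 7 - 1*0 = 7 + 0 = 7)
k = -72 (k = -72 + 9*((-2*(-2) - 1*3)*0) = -72 + 9*((4 - 3)*0) = -72 + 9*(1*0) = -72 + 9*0 = -72 + 0 = -72)
(J(-2, 4)*k)*61 = (7*(-72))*61 = -504*61 = -30744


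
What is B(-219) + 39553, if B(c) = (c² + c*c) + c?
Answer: 135256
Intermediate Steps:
B(c) = c + 2*c² (B(c) = (c² + c²) + c = 2*c² + c = c + 2*c²)
B(-219) + 39553 = -219*(1 + 2*(-219)) + 39553 = -219*(1 - 438) + 39553 = -219*(-437) + 39553 = 95703 + 39553 = 135256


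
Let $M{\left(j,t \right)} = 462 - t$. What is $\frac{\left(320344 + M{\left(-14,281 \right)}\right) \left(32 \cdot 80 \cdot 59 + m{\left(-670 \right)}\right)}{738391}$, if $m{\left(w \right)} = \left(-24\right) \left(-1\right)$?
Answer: $\frac{48419788600}{738391} \approx 65575.0$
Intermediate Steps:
$m{\left(w \right)} = 24$
$\frac{\left(320344 + M{\left(-14,281 \right)}\right) \left(32 \cdot 80 \cdot 59 + m{\left(-670 \right)}\right)}{738391} = \frac{\left(320344 + \left(462 - 281\right)\right) \left(32 \cdot 80 \cdot 59 + 24\right)}{738391} = \left(320344 + \left(462 - 281\right)\right) \left(2560 \cdot 59 + 24\right) \frac{1}{738391} = \left(320344 + 181\right) \left(151040 + 24\right) \frac{1}{738391} = 320525 \cdot 151064 \cdot \frac{1}{738391} = 48419788600 \cdot \frac{1}{738391} = \frac{48419788600}{738391}$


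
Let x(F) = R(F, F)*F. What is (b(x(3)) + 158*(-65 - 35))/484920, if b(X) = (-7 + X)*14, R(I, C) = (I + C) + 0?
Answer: -7823/242460 ≈ -0.032265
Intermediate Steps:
R(I, C) = C + I (R(I, C) = (C + I) + 0 = C + I)
x(F) = 2*F**2 (x(F) = (F + F)*F = (2*F)*F = 2*F**2)
b(X) = -98 + 14*X
(b(x(3)) + 158*(-65 - 35))/484920 = ((-98 + 14*(2*3**2)) + 158*(-65 - 35))/484920 = ((-98 + 14*(2*9)) + 158*(-100))*(1/484920) = ((-98 + 14*18) - 15800)*(1/484920) = ((-98 + 252) - 15800)*(1/484920) = (154 - 15800)*(1/484920) = -15646*1/484920 = -7823/242460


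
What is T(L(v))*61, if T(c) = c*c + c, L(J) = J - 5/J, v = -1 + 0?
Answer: 1220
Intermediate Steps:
v = -1
L(J) = J - 5/J
T(c) = c + c**2 (T(c) = c**2 + c = c + c**2)
T(L(v))*61 = ((-1 - 5/(-1))*(1 + (-1 - 5/(-1))))*61 = ((-1 - 5*(-1))*(1 + (-1 - 5*(-1))))*61 = ((-1 + 5)*(1 + (-1 + 5)))*61 = (4*(1 + 4))*61 = (4*5)*61 = 20*61 = 1220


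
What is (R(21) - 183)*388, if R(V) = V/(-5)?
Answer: -363168/5 ≈ -72634.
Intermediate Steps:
R(V) = -V/5 (R(V) = V*(-⅕) = -V/5)
(R(21) - 183)*388 = (-⅕*21 - 183)*388 = (-21/5 - 183)*388 = -936/5*388 = -363168/5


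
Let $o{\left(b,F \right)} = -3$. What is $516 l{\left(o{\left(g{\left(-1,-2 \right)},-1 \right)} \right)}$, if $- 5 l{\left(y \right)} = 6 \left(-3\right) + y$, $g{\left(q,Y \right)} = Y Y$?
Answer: $\frac{10836}{5} \approx 2167.2$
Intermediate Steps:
$g{\left(q,Y \right)} = Y^{2}$
$l{\left(y \right)} = \frac{18}{5} - \frac{y}{5}$ ($l{\left(y \right)} = - \frac{6 \left(-3\right) + y}{5} = - \frac{-18 + y}{5} = \frac{18}{5} - \frac{y}{5}$)
$516 l{\left(o{\left(g{\left(-1,-2 \right)},-1 \right)} \right)} = 516 \left(\frac{18}{5} - - \frac{3}{5}\right) = 516 \left(\frac{18}{5} + \frac{3}{5}\right) = 516 \cdot \frac{21}{5} = \frac{10836}{5}$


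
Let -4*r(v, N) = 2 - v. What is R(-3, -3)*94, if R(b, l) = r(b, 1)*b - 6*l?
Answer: 4089/2 ≈ 2044.5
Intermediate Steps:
r(v, N) = -1/2 + v/4 (r(v, N) = -(2 - v)/4 = -1/2 + v/4)
R(b, l) = -6*l + b*(-1/2 + b/4) (R(b, l) = (-1/2 + b/4)*b - 6*l = b*(-1/2 + b/4) - 6*l = -6*l + b*(-1/2 + b/4))
R(-3, -3)*94 = (-6*(-3) + (1/4)*(-3)*(-2 - 3))*94 = (18 + (1/4)*(-3)*(-5))*94 = (18 + 15/4)*94 = (87/4)*94 = 4089/2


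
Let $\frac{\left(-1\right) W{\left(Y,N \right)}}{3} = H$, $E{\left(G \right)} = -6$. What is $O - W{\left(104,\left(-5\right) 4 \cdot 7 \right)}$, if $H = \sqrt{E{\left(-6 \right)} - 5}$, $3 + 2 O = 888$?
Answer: $\frac{885}{2} + 3 i \sqrt{11} \approx 442.5 + 9.9499 i$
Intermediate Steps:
$O = \frac{885}{2}$ ($O = - \frac{3}{2} + \frac{1}{2} \cdot 888 = - \frac{3}{2} + 444 = \frac{885}{2} \approx 442.5$)
$H = i \sqrt{11}$ ($H = \sqrt{-6 - 5} = \sqrt{-11} = i \sqrt{11} \approx 3.3166 i$)
$W{\left(Y,N \right)} = - 3 i \sqrt{11}$
$O - W{\left(104,\left(-5\right) 4 \cdot 7 \right)} = \frac{885}{2} - - 3 i \sqrt{11} = \frac{885}{2} + 3 i \sqrt{11}$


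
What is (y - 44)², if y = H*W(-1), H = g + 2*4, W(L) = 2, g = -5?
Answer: 1444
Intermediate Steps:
H = 3 (H = -5 + 2*4 = -5 + 8 = 3)
y = 6 (y = 3*2 = 6)
(y - 44)² = (6 - 44)² = (-38)² = 1444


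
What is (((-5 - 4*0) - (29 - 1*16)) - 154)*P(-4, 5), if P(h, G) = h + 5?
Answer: -172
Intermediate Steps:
P(h, G) = 5 + h
(((-5 - 4*0) - (29 - 1*16)) - 154)*P(-4, 5) = (((-5 - 4*0) - (29 - 1*16)) - 154)*(5 - 4) = (((-5 + 0) - (29 - 16)) - 154)*1 = ((-5 - 1*13) - 154)*1 = ((-5 - 13) - 154)*1 = (-18 - 154)*1 = -172*1 = -172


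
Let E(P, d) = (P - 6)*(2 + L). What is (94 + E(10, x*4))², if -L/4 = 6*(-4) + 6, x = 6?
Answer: 152100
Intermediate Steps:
L = 72 (L = -4*(6*(-4) + 6) = -4*(-24 + 6) = -4*(-18) = 72)
E(P, d) = -444 + 74*P (E(P, d) = (P - 6)*(2 + 72) = (-6 + P)*74 = -444 + 74*P)
(94 + E(10, x*4))² = (94 + (-444 + 74*10))² = (94 + (-444 + 740))² = (94 + 296)² = 390² = 152100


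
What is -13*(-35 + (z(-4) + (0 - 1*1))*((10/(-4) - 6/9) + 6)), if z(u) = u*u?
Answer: -195/2 ≈ -97.500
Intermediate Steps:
z(u) = u²
-13*(-35 + (z(-4) + (0 - 1*1))*((10/(-4) - 6/9) + 6)) = -13*(-35 + ((-4)² + (0 - 1*1))*((10/(-4) - 6/9) + 6)) = -13*(-35 + (16 + (0 - 1))*((10*(-¼) - 6*⅑) + 6)) = -13*(-35 + (16 - 1)*((-5/2 - ⅔) + 6)) = -13*(-35 + 15*(-19/6 + 6)) = -13*(-35 + 15*(17/6)) = -13*(-35 + 85/2) = -13*15/2 = -195/2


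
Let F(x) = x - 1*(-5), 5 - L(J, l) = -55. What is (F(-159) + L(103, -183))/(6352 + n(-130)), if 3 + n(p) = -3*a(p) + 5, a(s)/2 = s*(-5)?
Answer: -47/1227 ≈ -0.038305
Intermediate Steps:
L(J, l) = 60 (L(J, l) = 5 - 1*(-55) = 5 + 55 = 60)
a(s) = -10*s (a(s) = 2*(s*(-5)) = 2*(-5*s) = -10*s)
F(x) = 5 + x (F(x) = x + 5 = 5 + x)
n(p) = 2 + 30*p (n(p) = -3 + (-(-30)*p + 5) = -3 + (30*p + 5) = -3 + (5 + 30*p) = 2 + 30*p)
(F(-159) + L(103, -183))/(6352 + n(-130)) = ((5 - 159) + 60)/(6352 + (2 + 30*(-130))) = (-154 + 60)/(6352 + (2 - 3900)) = -94/(6352 - 3898) = -94/2454 = -94*1/2454 = -47/1227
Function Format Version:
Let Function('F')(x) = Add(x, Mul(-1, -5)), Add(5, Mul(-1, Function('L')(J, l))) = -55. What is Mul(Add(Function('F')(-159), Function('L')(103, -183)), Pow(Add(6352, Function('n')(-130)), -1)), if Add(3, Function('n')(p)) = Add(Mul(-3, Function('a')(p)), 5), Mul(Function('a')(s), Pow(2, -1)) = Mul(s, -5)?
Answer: Rational(-47, 1227) ≈ -0.038305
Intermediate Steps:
Function('L')(J, l) = 60 (Function('L')(J, l) = Add(5, Mul(-1, -55)) = Add(5, 55) = 60)
Function('a')(s) = Mul(-10, s) (Function('a')(s) = Mul(2, Mul(s, -5)) = Mul(2, Mul(-5, s)) = Mul(-10, s))
Function('F')(x) = Add(5, x) (Function('F')(x) = Add(x, 5) = Add(5, x))
Function('n')(p) = Add(2, Mul(30, p)) (Function('n')(p) = Add(-3, Add(Mul(-3, Mul(-10, p)), 5)) = Add(-3, Add(Mul(30, p), 5)) = Add(-3, Add(5, Mul(30, p))) = Add(2, Mul(30, p)))
Mul(Add(Function('F')(-159), Function('L')(103, -183)), Pow(Add(6352, Function('n')(-130)), -1)) = Mul(Add(Add(5, -159), 60), Pow(Add(6352, Add(2, Mul(30, -130))), -1)) = Mul(Add(-154, 60), Pow(Add(6352, Add(2, -3900)), -1)) = Mul(-94, Pow(Add(6352, -3898), -1)) = Mul(-94, Pow(2454, -1)) = Mul(-94, Rational(1, 2454)) = Rational(-47, 1227)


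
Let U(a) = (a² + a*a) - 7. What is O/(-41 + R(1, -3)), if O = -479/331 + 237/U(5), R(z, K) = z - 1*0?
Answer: -5785/56932 ≈ -0.10161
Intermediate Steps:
R(z, K) = z (R(z, K) = z + 0 = z)
U(a) = -7 + 2*a² (U(a) = (a² + a²) - 7 = 2*a² - 7 = -7 + 2*a²)
O = 57850/14233 (O = -479/331 + 237/(-7 + 2*5²) = -479*1/331 + 237/(-7 + 2*25) = -479/331 + 237/(-7 + 50) = -479/331 + 237/43 = 57850/14233 ≈ 4.0645)
O/(-41 + R(1, -3)) = 57850/(14233*(-41 + 1)) = (57850/14233)/(-40) = (57850/14233)*(-1/40) = -5785/56932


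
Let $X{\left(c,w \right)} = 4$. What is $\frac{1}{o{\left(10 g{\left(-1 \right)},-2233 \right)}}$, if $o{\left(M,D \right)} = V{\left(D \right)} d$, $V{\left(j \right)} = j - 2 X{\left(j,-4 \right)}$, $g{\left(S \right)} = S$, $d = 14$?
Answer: $- \frac{1}{31374} \approx -3.1874 \cdot 10^{-5}$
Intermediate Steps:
$V{\left(j \right)} = -8 + j$ ($V{\left(j \right)} = j - 8 = -8 + j$)
$o{\left(M,D \right)} = -112 + 14 D$ ($o{\left(M,D \right)} = \left(-8 + D\right) 14 = -112 + 14 D$)
$\frac{1}{o{\left(10 g{\left(-1 \right)},-2233 \right)}} = \frac{1}{-112 + 14 \left(-2233\right)} = \frac{1}{-112 - 31262} = \frac{1}{-31374} = - \frac{1}{31374}$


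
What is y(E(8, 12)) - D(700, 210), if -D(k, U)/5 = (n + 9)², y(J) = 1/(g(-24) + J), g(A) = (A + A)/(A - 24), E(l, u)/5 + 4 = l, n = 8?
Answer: 30346/21 ≈ 1445.0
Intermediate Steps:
E(l, u) = -20 + 5*l
g(A) = 2*A/(-24 + A) (g(A) = (2*A)/(-24 + A) = 2*A/(-24 + A))
y(J) = 1/(1 + J) (y(J) = 1/(2*(-24)/(-24 - 24) + J) = 1/(2*(-24)/(-48) + J) = 1/(2*(-24)*(-1/48) + J) = 1/(1 + J))
D(k, U) = -1445 (D(k, U) = -5*(8 + 9)² = -5*17² = -5*289 = -1445)
y(E(8, 12)) - D(700, 210) = 1/(1 + (-20 + 5*8)) - 1*(-1445) = 1/(1 + (-20 + 40)) + 1445 = 1/(1 + 20) + 1445 = 1/21 + 1445 = 30346/21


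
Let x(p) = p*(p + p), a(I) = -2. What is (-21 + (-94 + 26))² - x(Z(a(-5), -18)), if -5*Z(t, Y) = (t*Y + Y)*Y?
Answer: -11927/25 ≈ -477.08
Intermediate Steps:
Z(t, Y) = -Y*(Y + Y*t)/5 (Z(t, Y) = -(t*Y + Y)*Y/5 = -(Y*t + Y)*Y/5 = -(Y + Y*t)*Y/5 = -Y*(Y + Y*t)/5)
x(p) = 2*p² (x(p) = p*(2*p) = 2*p²)
(-21 + (-94 + 26))² - x(Z(a(-5), -18)) = (-21 + (-94 + 26))² - 2*((⅕)*(-18)²*(-1 - 1*(-2)))² = (-21 - 68)² - 2*((⅕)*324*(-1 + 2))² = (-89)² - 2*((⅕)*324*1)² = 7921 - 2*(324/5)² = 7921 - 2*104976/25 = 7921 - 1*209952/25 = 7921 - 209952/25 = -11927/25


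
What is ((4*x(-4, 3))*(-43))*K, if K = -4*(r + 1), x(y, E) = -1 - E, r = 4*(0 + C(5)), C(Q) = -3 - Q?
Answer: 85312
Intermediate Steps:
r = -32 (r = 4*(0 + (-3 - 1*5)) = 4*(0 + (-3 - 5)) = 4*(0 - 8) = 4*(-8) = -32)
K = 124 (K = -4*(-32 + 1) = -4*(-31) = 124)
((4*x(-4, 3))*(-43))*K = ((4*(-1 - 1*3))*(-43))*124 = ((4*(-1 - 3))*(-43))*124 = ((4*(-4))*(-43))*124 = -16*(-43)*124 = 688*124 = 85312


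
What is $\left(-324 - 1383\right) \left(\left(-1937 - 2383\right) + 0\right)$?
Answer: $7374240$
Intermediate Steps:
$\left(-324 - 1383\right) \left(\left(-1937 - 2383\right) + 0\right) = - 1707 \left(-4320 + 0\right) = \left(-1707\right) \left(-4320\right) = 7374240$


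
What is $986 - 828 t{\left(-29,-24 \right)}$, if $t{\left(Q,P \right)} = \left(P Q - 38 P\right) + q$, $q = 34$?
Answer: $-1358590$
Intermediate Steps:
$t{\left(Q,P \right)} = 34 - 38 P + P Q$ ($t{\left(Q,P \right)} = \left(P Q - 38 P\right) + 34 = \left(- 38 P + P Q\right) + 34 = 34 - 38 P + P Q$)
$986 - 828 t{\left(-29,-24 \right)} = 986 - 828 \left(34 - -912 - -696\right) = 986 - 828 \left(34 + 912 + 696\right) = 986 - 1359576 = -1358590$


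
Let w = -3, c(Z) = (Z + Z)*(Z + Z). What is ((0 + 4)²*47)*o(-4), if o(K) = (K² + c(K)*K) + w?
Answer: -182736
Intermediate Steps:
c(Z) = 4*Z² (c(Z) = (2*Z)*(2*Z) = 4*Z²)
o(K) = -3 + K² + 4*K³ (o(K) = (K² + (4*K²)*K) - 3 = (K² + 4*K³) - 3 = -3 + K² + 4*K³)
((0 + 4)²*47)*o(-4) = ((0 + 4)²*47)*(-3 + (-4)² + 4*(-4)³) = (4²*47)*(-3 + 16 + 4*(-64)) = (16*47)*(-3 + 16 - 256) = 752*(-243) = -182736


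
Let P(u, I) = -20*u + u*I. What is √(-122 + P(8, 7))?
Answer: I*√226 ≈ 15.033*I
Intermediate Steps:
P(u, I) = -20*u + I*u
√(-122 + P(8, 7)) = √(-122 + 8*(-20 + 7)) = √(-122 + 8*(-13)) = √(-122 - 104) = √(-226) = I*√226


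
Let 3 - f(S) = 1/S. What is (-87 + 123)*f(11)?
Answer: 1152/11 ≈ 104.73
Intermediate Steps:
f(S) = 3 - 1/S
(-87 + 123)*f(11) = (-87 + 123)*(3 - 1/11) = 36*(3 - 1*1/11) = 36*(3 - 1/11) = 36*(32/11) = 1152/11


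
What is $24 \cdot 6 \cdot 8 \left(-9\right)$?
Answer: $-10368$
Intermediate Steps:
$24 \cdot 6 \cdot 8 \left(-9\right) = 144 \left(-72\right) = -10368$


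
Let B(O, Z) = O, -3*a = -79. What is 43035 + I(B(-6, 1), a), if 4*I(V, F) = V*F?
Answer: 85991/2 ≈ 42996.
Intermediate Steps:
a = 79/3 (a = -⅓*(-79) = 79/3 ≈ 26.333)
I(V, F) = F*V/4 (I(V, F) = (V*F)/4 = (F*V)/4 = F*V/4)
43035 + I(B(-6, 1), a) = 43035 + (¼)*(79/3)*(-6) = 43035 - 79/2 = 85991/2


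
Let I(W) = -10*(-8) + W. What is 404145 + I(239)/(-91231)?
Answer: 36870552176/91231 ≈ 4.0415e+5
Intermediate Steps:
I(W) = 80 + W
404145 + I(239)/(-91231) = 404145 + (80 + 239)/(-91231) = 404145 + 319*(-1/91231) = 404145 - 319/91231 = 36870552176/91231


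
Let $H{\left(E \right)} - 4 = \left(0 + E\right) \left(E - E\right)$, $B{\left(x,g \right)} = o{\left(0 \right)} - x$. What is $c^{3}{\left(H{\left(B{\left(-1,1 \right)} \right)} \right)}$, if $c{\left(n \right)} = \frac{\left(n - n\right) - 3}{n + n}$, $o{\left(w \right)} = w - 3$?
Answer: $- \frac{27}{512} \approx -0.052734$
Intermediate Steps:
$o{\left(w \right)} = -3 + w$
$B{\left(x,g \right)} = -3 - x$ ($B{\left(x,g \right)} = \left(-3 + 0\right) - x = -3 - x$)
$H{\left(E \right)} = 4$ ($H{\left(E \right)} = 4 + \left(0 + E\right) \left(E - E\right) = 4 + E 0 = 4 + 0 = 4$)
$c{\left(n \right)} = - \frac{3}{2 n}$ ($c{\left(n \right)} = \frac{0 - 3}{2 n} = - 3 \frac{1}{2 n} = - \frac{3}{2 n}$)
$c^{3}{\left(H{\left(B{\left(-1,1 \right)} \right)} \right)} = \left(- \frac{3}{2 \cdot 4}\right)^{3} = \left(\left(- \frac{3}{2}\right) \frac{1}{4}\right)^{3} = \left(- \frac{3}{8}\right)^{3} = - \frac{27}{512}$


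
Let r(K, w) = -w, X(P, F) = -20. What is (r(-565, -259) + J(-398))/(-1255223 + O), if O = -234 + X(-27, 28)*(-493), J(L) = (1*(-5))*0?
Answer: -259/1245597 ≈ -0.00020793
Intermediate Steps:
J(L) = 0 (J(L) = -5*0 = 0)
O = 9626 (O = -234 - 20*(-493) = -234 + 9860 = 9626)
(r(-565, -259) + J(-398))/(-1255223 + O) = (-1*(-259) + 0)/(-1255223 + 9626) = (259 + 0)/(-1245597) = 259*(-1/1245597) = -259/1245597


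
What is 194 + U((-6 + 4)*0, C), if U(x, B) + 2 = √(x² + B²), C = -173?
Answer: 365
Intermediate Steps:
U(x, B) = -2 + √(B² + x²) (U(x, B) = -2 + √(x² + B²) = -2 + √(B² + x²))
194 + U((-6 + 4)*0, C) = 194 + (-2 + √((-173)² + ((-6 + 4)*0)²)) = 194 + (-2 + √(29929 + (-2*0)²)) = 194 + (-2 + √(29929 + 0²)) = 194 + (-2 + √(29929 + 0)) = 194 + (-2 + √29929) = 194 + (-2 + 173) = 194 + 171 = 365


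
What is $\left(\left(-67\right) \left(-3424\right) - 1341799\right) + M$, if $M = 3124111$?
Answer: $2011720$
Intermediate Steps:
$\left(\left(-67\right) \left(-3424\right) - 1341799\right) + M = \left(\left(-67\right) \left(-3424\right) - 1341799\right) + 3124111 = \left(229408 + \left(-1446054 + 104255\right)\right) + 3124111 = \left(229408 - 1341799\right) + 3124111 = -1112391 + 3124111 = 2011720$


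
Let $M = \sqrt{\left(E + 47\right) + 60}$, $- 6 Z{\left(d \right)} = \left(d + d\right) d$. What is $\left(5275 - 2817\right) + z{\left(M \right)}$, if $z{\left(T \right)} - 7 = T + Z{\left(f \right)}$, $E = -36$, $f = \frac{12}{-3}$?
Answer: $\frac{7379}{3} + \sqrt{71} \approx 2468.1$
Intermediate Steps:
$f = -4$ ($f = 12 \left(- \frac{1}{3}\right) = -4$)
$Z{\left(d \right)} = - \frac{d^{2}}{3}$ ($Z{\left(d \right)} = - \frac{\left(d + d\right) d}{6} = - \frac{2 d d}{6} = - \frac{2 d^{2}}{6} = - \frac{d^{2}}{3}$)
$M = \sqrt{71}$ ($M = \sqrt{\left(-36 + 47\right) + 60} = \sqrt{11 + 60} = \sqrt{71} \approx 8.4261$)
$z{\left(T \right)} = \frac{5}{3} + T$ ($z{\left(T \right)} = 7 + \left(T - \frac{\left(-4\right)^{2}}{3}\right) = 7 + \left(T - \frac{16}{3}\right) = 7 + \left(- \frac{16}{3} + T\right) = \frac{5}{3} + T$)
$\left(5275 - 2817\right) + z{\left(M \right)} = \left(5275 - 2817\right) + \left(\frac{5}{3} + \sqrt{71}\right) = 2458 + \left(\frac{5}{3} + \sqrt{71}\right) = \frac{7379}{3} + \sqrt{71}$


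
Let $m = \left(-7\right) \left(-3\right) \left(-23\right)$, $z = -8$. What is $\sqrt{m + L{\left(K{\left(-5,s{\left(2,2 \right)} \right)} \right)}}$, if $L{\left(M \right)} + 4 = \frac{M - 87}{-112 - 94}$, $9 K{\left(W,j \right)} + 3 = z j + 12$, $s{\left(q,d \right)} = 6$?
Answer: $\frac{i \sqrt{46456914}}{309} \approx 22.058 i$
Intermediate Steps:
$m = -483$ ($m = 21 \left(-23\right) = -483$)
$K{\left(W,j \right)} = 1 - \frac{8 j}{9}$ ($K{\left(W,j \right)} = - \frac{1}{3} + \frac{- 8 j + 12}{9} = - \frac{1}{3} + \frac{12 - 8 j}{9} = - \frac{1}{3} - \left(- \frac{4}{3} + \frac{8 j}{9}\right) = 1 - \frac{8 j}{9}$)
$L{\left(M \right)} = - \frac{737}{206} - \frac{M}{206}$ ($L{\left(M \right)} = -4 + \frac{M - 87}{-112 - 94} = -4 + \frac{-87 + M}{-206} = -4 + \left(-87 + M\right) \left(- \frac{1}{206}\right) = -4 - \left(- \frac{87}{206} + \frac{M}{206}\right) = - \frac{737}{206} - \frac{M}{206}$)
$\sqrt{m + L{\left(K{\left(-5,s{\left(2,2 \right)} \right)} \right)}} = \sqrt{-483 - \left(\frac{737}{206} + \frac{1 - \frac{16}{3}}{206}\right)} = \sqrt{-483 - \frac{1099}{309}} = \sqrt{- \frac{150346}{309}} = \frac{i \sqrt{46456914}}{309}$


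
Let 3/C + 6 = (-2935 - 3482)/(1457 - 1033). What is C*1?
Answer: -424/2987 ≈ -0.14195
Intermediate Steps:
C = -424/2987 (C = 3/(-6 + (-2935 - 3482)/(1457 - 1033)) = 3/(-6 - 6417/424) = 3/(-8961/424) = 3*(-424/8961) = -424/2987 ≈ -0.14195)
C*1 = -424/2987*1 = -424/2987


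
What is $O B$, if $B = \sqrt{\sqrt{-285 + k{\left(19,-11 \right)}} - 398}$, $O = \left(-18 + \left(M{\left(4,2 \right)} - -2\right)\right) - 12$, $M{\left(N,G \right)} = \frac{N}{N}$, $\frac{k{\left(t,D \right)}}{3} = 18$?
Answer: $- 27 \sqrt{-398 + i \sqrt{231}} \approx -10.283 - 538.75 i$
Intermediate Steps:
$k{\left(t,D \right)} = 54$ ($k{\left(t,D \right)} = 3 \cdot 18 = 54$)
$M{\left(N,G \right)} = 1$
$O = -27$ ($O = \left(-18 + \left(1 - -2\right)\right) - 12 = \left(-18 + \left(1 + 2\right)\right) - 12 = \left(-18 + 3\right) - 12 = -15 - 12 = -27$)
$B = \sqrt{-398 + i \sqrt{231}}$ ($B = \sqrt{\sqrt{-285 + 54} - 398} = \sqrt{\sqrt{-231} - 398} = \sqrt{i \sqrt{231} - 398} = \sqrt{-398 + i \sqrt{231}} \approx 0.3809 + 19.954 i$)
$O B = - 27 \sqrt{-398 + i \sqrt{231}}$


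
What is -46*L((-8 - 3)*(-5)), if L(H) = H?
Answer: -2530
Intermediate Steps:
-46*L((-8 - 3)*(-5)) = -46*(-8 - 3)*(-5) = -(-506)*(-5) = -46*55 = -2530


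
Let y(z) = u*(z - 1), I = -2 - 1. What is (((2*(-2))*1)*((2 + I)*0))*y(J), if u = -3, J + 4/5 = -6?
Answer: 0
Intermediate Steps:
J = -34/5 (J = -4/5 - 6 = -34/5 ≈ -6.8000)
I = -3
y(z) = 3 - 3*z (y(z) = -3*(z - 1) = -3*(-1 + z) = 3 - 3*z)
(((2*(-2))*1)*((2 + I)*0))*y(J) = (((2*(-2))*1)*((2 - 3)*0))*(3 - 3*(-34/5)) = ((-4*1)*(-1*0))*(3 + 102/5) = -4*0*(117/5) = 0*(117/5) = 0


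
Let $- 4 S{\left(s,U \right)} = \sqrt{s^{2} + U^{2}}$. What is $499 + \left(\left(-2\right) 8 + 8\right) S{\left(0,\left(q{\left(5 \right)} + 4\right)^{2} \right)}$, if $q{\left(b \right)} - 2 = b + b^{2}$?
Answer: $3091$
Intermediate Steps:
$q{\left(b \right)} = 2 + b + b^{2}$ ($q{\left(b \right)} = 2 + \left(b + b^{2}\right) = 2 + b + b^{2}$)
$S{\left(s,U \right)} = - \frac{\sqrt{U^{2} + s^{2}}}{4}$ ($S{\left(s,U \right)} = - \frac{\sqrt{s^{2} + U^{2}}}{4} = - \frac{\sqrt{U^{2} + s^{2}}}{4}$)
$499 + \left(\left(-2\right) 8 + 8\right) S{\left(0,\left(q{\left(5 \right)} + 4\right)^{2} \right)} = 499 + \left(\left(-2\right) 8 + 8\right) \left(- \frac{\sqrt{\left(\left(\left(2 + 5 + 5^{2}\right) + 4\right)^{2}\right)^{2} + 0^{2}}}{4}\right) = 499 + \left(-16 + 8\right) \left(- \frac{\sqrt{\left(\left(\left(2 + 5 + 25\right) + 4\right)^{2}\right)^{2} + 0}}{4}\right) = 499 - 8 \left(- \frac{\sqrt{\left(\left(32 + 4\right)^{2}\right)^{2} + 0}}{4}\right) = 499 - 8 \left(- \frac{\sqrt{\left(36^{2}\right)^{2} + 0}}{4}\right) = 499 - 8 \left(- \frac{\sqrt{1296^{2} + 0}}{4}\right) = 499 - 8 \left(- \frac{\sqrt{1679616 + 0}}{4}\right) = 499 - 8 \left(- \frac{\sqrt{1679616}}{4}\right) = 499 - 8 \left(\left(- \frac{1}{4}\right) 1296\right) = 499 - -2592 = 499 + 2592 = 3091$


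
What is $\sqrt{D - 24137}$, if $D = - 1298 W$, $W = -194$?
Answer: $5 \sqrt{9107} \approx 477.15$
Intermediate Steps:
$D = 251812$ ($D = \left(-1298\right) \left(-194\right) = 251812$)
$\sqrt{D - 24137} = \sqrt{251812 - 24137} = \sqrt{227675} = 5 \sqrt{9107}$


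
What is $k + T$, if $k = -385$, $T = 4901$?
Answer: $4516$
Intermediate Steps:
$k + T = -385 + 4901 = 4516$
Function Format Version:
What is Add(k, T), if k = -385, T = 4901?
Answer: 4516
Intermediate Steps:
Add(k, T) = Add(-385, 4901) = 4516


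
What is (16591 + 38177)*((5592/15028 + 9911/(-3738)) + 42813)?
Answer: 783990179171720/334373 ≈ 2.3447e+9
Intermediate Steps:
(16591 + 38177)*((5592/15028 + 9911/(-3738)) + 42813) = 54768*((5592*(1/15028) + 9911*(-1/3738)) + 42813) = 54768*((1398/3757 - 9911/3738) + 42813) = 54768*(-32009903/14043666 + 42813) = 54768*(601219462555/14043666) = 783990179171720/334373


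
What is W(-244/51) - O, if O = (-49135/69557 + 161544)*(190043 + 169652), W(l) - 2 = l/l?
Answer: -4041700951675064/69557 ≈ -5.8106e+10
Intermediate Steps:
W(l) = 3 (W(l) = 2 + l/l = 2 + 1 = 3)
O = 4041700951883735/69557 (O = (-49135*1/69557 + 161544)*359695 = (-49135/69557 + 161544)*359695 = (11236466873/69557)*359695 = 4041700951883735/69557 ≈ 5.8106e+10)
W(-244/51) - O = 3 - 1*4041700951883735/69557 = 3 - 4041700951883735/69557 = -4041700951675064/69557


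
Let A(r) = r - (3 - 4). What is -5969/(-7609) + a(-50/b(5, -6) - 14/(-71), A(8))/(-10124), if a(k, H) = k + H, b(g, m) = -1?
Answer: 4258560449/5469379636 ≈ 0.77862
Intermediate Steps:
A(r) = 1 + r (A(r) = r - 1*(-1) = r + 1 = 1 + r)
a(k, H) = H + k
-5969/(-7609) + a(-50/b(5, -6) - 14/(-71), A(8))/(-10124) = -5969/(-7609) + ((1 + 8) + (-50/(-1) - 14/(-71)))/(-10124) = -5969*(-1/7609) + (9 + (-50*(-1) - 14*(-1/71)))*(-1/10124) = 5969/7609 + (9 + (50 + 14/71))*(-1/10124) = 5969/7609 + (9 + 3564/71)*(-1/10124) = 5969/7609 + (4203/71)*(-1/10124) = 5969/7609 - 4203/718804 = 4258560449/5469379636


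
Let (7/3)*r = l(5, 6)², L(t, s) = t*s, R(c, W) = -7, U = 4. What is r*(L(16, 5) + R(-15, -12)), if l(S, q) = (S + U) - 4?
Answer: 5475/7 ≈ 782.14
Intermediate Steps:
l(S, q) = S (l(S, q) = (S + 4) - 4 = (4 + S) - 4 = S)
L(t, s) = s*t
r = 75/7 (r = (3/7)*5² = (3/7)*25 = 75/7 ≈ 10.714)
r*(L(16, 5) + R(-15, -12)) = 75*(5*16 - 7)/7 = 75*(80 - 7)/7 = (75/7)*73 = 5475/7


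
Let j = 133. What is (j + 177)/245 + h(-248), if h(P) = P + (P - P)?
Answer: -12090/49 ≈ -246.73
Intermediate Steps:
h(P) = P (h(P) = P + 0 = P)
(j + 177)/245 + h(-248) = (133 + 177)/245 - 248 = 310*(1/245) - 248 = 62/49 - 248 = -12090/49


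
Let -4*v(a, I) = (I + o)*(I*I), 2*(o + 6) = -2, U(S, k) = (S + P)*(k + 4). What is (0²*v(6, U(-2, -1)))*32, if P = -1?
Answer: 0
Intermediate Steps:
U(S, k) = (-1 + S)*(4 + k) (U(S, k) = (S - 1)*(k + 4) = (-1 + S)*(4 + k))
o = -7 (o = -6 + (½)*(-2) = -6 - 1 = -7)
v(a, I) = -I²*(-7 + I)/4 (v(a, I) = -(I - 7)*I*I/4 = -(-7 + I)*I²/4 = -I²*(-7 + I)/4)
(0²*v(6, U(-2, -1)))*32 = (0²*((-4 - 1*(-1) + 4*(-2) - 2*(-1))²*(7 - (-4 - 1*(-1) + 4*(-2) - 2*(-1)))/4))*32 = (0*((-4 + 1 - 8 + 2)²*(7 - (-4 + 1 - 8 + 2))/4))*32 = (0*((¼)*(-9)²*(7 - 1*(-9))))*32 = (0*((¼)*81*(7 + 9)))*32 = (0*((¼)*81*16))*32 = (0*324)*32 = 0*32 = 0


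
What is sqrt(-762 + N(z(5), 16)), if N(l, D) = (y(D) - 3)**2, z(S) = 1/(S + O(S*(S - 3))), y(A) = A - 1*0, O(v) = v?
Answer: I*sqrt(593) ≈ 24.352*I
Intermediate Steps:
y(A) = A (y(A) = A + 0 = A)
z(S) = 1/(S + S*(-3 + S)) (z(S) = 1/(S + S*(S - 3)) = 1/(S + S*(-3 + S)))
N(l, D) = (-3 + D)**2 (N(l, D) = (D - 3)**2 = (-3 + D)**2)
sqrt(-762 + N(z(5), 16)) = sqrt(-762 + (-3 + 16)**2) = sqrt(-762 + 13**2) = sqrt(-762 + 169) = sqrt(-593) = I*sqrt(593)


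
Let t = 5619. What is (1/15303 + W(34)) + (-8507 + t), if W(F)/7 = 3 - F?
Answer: -47515814/15303 ≈ -3105.0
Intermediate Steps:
W(F) = 21 - 7*F (W(F) = 7*(3 - F) = 21 - 7*F)
(1/15303 + W(34)) + (-8507 + t) = (1/15303 + (21 - 7*34)) + (-8507 + 5619) = (1/15303 + (21 - 238)) - 2888 = (1/15303 - 217) - 2888 = -3320750/15303 - 2888 = -47515814/15303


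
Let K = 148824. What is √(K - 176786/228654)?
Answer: √216135359337665/38109 ≈ 385.78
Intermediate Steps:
√(K - 176786/228654) = √(148824 - 176786/228654) = √(148824 - 176786*1/228654) = √(148824 - 88393/114327) = √(17014513055/114327) = √216135359337665/38109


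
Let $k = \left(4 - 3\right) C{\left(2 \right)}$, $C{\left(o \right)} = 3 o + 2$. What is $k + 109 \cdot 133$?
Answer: $14505$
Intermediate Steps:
$C{\left(o \right)} = 2 + 3 o$
$k = 8$ ($k = \left(4 - 3\right) \left(2 + 3 \cdot 2\right) = 1 \left(2 + 6\right) = 1 \cdot 8 = 8$)
$k + 109 \cdot 133 = 8 + 109 \cdot 133 = 8 + 14497 = 14505$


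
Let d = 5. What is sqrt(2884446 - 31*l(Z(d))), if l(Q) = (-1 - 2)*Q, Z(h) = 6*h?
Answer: 6*sqrt(80201) ≈ 1699.2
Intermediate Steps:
l(Q) = -3*Q
sqrt(2884446 - 31*l(Z(d))) = sqrt(2884446 - (-93)*6*5) = sqrt(2884446 - (-93)*30) = sqrt(2884446 - 31*(-90)) = sqrt(2884446 + 2790) = sqrt(2887236) = 6*sqrt(80201)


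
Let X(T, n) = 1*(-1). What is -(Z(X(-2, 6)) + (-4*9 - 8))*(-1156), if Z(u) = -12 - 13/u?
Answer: -49708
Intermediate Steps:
X(T, n) = -1
Z(u) = -12 - 13/u
-(Z(X(-2, 6)) + (-4*9 - 8))*(-1156) = -((-12 - 13/(-1)) + (-4*9 - 8))*(-1156) = -((-12 - 13*(-1)) + (-36 - 8))*(-1156) = -((-12 + 13) - 44)*(-1156) = -(1 - 44)*(-1156) = -(-43)*(-1156) = -1*49708 = -49708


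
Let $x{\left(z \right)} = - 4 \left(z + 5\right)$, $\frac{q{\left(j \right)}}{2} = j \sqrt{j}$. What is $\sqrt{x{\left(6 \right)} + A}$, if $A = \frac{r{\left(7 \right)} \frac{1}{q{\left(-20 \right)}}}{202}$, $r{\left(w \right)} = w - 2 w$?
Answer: $\frac{\sqrt{-718150400 - 1414 i \sqrt{5}}}{4040} \approx 1.4602 \cdot 10^{-5} - 6.6332 i$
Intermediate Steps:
$q{\left(j \right)} = 2 j^{\frac{3}{2}}$ ($q{\left(j \right)} = 2 j \sqrt{j} = 2 j^{\frac{3}{2}}$)
$r{\left(w \right)} = - w$
$x{\left(z \right)} = -20 - 4 z$ ($x{\left(z \right)} = - 4 \left(5 + z\right) = -20 - 4 z$)
$A = - \frac{7 i \sqrt{5}}{80800}$ ($A = \frac{\left(-1\right) 7 \frac{1}{2 \left(-20\right)^{\frac{3}{2}}}}{202} = - \frac{7}{2 \left(- 40 i \sqrt{5}\right)} \frac{1}{202} = - \frac{7}{\left(-80\right) i \sqrt{5}} \cdot \frac{1}{202} = - 7 \frac{i \sqrt{5}}{400} \cdot \frac{1}{202} = - \frac{7 i \sqrt{5}}{400} \cdot \frac{1}{202} = - \frac{7 i \sqrt{5}}{80800} \approx - 0.00019372 i$)
$\sqrt{x{\left(6 \right)} + A} = \sqrt{\left(-20 - 24\right) - \frac{7 i \sqrt{5}}{80800}} = \sqrt{-44 - \frac{7 i \sqrt{5}}{80800}}$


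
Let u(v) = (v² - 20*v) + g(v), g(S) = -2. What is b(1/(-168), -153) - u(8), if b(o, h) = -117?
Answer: -19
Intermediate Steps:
u(v) = -2 + v² - 20*v (u(v) = (v² - 20*v) - 2 = -2 + v² - 20*v)
b(1/(-168), -153) - u(8) = -117 - (-2 + 8² - 20*8) = -117 - (-2 + 64 - 160) = -117 - 1*(-98) = -117 + 98 = -19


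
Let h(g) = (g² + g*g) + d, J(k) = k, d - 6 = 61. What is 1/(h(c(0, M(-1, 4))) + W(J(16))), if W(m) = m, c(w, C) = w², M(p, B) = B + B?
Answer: 1/83 ≈ 0.012048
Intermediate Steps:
d = 67 (d = 6 + 61 = 67)
M(p, B) = 2*B
h(g) = 67 + 2*g² (h(g) = (g² + g*g) + 67 = (g² + g²) + 67 = 2*g² + 67 = 67 + 2*g²)
1/(h(c(0, M(-1, 4))) + W(J(16))) = 1/((67 + 2*(0²)²) + 16) = 1/((67 + 2*0²) + 16) = 1/((67 + 2*0) + 16) = 1/((67 + 0) + 16) = 1/(67 + 16) = 1/83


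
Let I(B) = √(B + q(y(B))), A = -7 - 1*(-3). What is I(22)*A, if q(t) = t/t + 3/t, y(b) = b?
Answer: -2*√11198/11 ≈ -19.240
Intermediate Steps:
q(t) = 1 + 3/t
A = -4 (A = -7 + 3 = -4)
I(B) = √(B + (3 + B)/B)
I(22)*A = √(1 + 22 + 3/22)*(-4) = √(509/22)*(-4) = (√11198/22)*(-4) = -2*√11198/11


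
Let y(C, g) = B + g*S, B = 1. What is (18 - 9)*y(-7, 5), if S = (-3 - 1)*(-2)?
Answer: 369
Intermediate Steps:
S = 8 (S = -4*(-2) = 8)
y(C, g) = 1 + 8*g (y(C, g) = 1 + g*8 = 1 + 8*g)
(18 - 9)*y(-7, 5) = (18 - 9)*(1 + 8*5) = 9*(1 + 40) = 9*41 = 369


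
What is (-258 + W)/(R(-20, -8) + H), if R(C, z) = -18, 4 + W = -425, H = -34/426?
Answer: 146331/3851 ≈ 37.998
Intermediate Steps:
H = -17/213 (H = -34*1/426 = -17/213 ≈ -0.079812)
W = -429 (W = -4 - 425 = -429)
(-258 + W)/(R(-20, -8) + H) = (-258 - 429)/(-18 - 17/213) = -687/(-3851/213) = -687*(-213/3851) = 146331/3851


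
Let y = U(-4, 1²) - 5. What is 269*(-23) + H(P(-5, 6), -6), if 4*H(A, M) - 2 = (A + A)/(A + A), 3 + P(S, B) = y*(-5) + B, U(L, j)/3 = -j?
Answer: -24745/4 ≈ -6186.3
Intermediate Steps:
U(L, j) = -3*j (U(L, j) = 3*(-j) = -3*j)
y = -8 (y = -3*1² - 5 = -3*1 - 5 = -3 - 5 = -8)
P(S, B) = 37 + B (P(S, B) = -3 + (-8*(-5) + B) = -3 + (40 + B) = 37 + B)
H(A, M) = ¾ (H(A, M) = ½ + ((A + A)/(A + A))/4 = ½ + ((2*A)/((2*A)))/4 = ½ + ((2*A)*(1/(2*A)))/4 = ½ + (¼)*1 = ½ + ¼ = ¾)
269*(-23) + H(P(-5, 6), -6) = 269*(-23) + ¾ = -6187 + ¾ = -24745/4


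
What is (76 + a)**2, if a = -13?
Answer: 3969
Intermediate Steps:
(76 + a)**2 = (76 - 13)**2 = 63**2 = 3969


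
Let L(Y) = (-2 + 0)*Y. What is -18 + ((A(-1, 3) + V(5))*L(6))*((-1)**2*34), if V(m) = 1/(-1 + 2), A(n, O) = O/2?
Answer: -1038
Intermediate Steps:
A(n, O) = O/2 (A(n, O) = O*(1/2) = O/2)
V(m) = 1 (V(m) = 1/1 = 1)
L(Y) = -2*Y
-18 + ((A(-1, 3) + V(5))*L(6))*((-1)**2*34) = -18 + (((1/2)*3 + 1)*(-2*6))*((-1)**2*34) = -18 + ((3/2 + 1)*(-12))*(1*34) = -18 + ((5/2)*(-12))*34 = -18 - 30*34 = -18 - 1020 = -1038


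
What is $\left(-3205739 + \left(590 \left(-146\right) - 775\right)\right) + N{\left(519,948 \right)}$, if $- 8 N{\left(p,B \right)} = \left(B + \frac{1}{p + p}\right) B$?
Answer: $- \frac{2356254543}{692} \approx -3.405 \cdot 10^{6}$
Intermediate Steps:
$N{\left(p,B \right)} = - \frac{B \left(B + \frac{1}{2 p}\right)}{8}$ ($N{\left(p,B \right)} = - \frac{\left(B + \frac{1}{p + p}\right) B}{8} = - \frac{\left(B + \frac{1}{2 p}\right) B}{8} = - \frac{B \left(B + \frac{1}{2 p}\right)}{8}$)
$\left(-3205739 + \left(590 \left(-146\right) - 775\right)\right) + N{\left(519,948 \right)} = \left(-3205739 + \left(590 \left(-146\right) - 775\right)\right) - \left(112338 + \frac{79}{692}\right) = \left(-3205739 - 86915\right) - \left(112338 + \frac{237}{4} \cdot \frac{1}{519}\right) = \left(-3205739 - 86915\right) - \frac{77737975}{692} = -3292654 - \frac{77737975}{692} = - \frac{2356254543}{692}$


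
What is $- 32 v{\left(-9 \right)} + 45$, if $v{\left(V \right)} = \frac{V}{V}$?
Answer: $13$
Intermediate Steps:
$v{\left(V \right)} = 1$
$- 32 v{\left(-9 \right)} + 45 = \left(-32\right) 1 + 45 = -32 + 45 = 13$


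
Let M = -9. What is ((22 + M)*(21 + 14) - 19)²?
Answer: 190096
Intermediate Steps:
((22 + M)*(21 + 14) - 19)² = ((22 - 9)*(21 + 14) - 19)² = (13*35 - 19)² = (455 - 19)² = 436² = 190096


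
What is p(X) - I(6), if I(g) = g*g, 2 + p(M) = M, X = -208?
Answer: -246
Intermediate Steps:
p(M) = -2 + M
I(g) = g**2
p(X) - I(6) = (-2 - 208) - 1*6**2 = -210 - 1*36 = -210 - 36 = -246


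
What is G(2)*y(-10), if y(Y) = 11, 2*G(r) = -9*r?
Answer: -99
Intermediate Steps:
G(r) = -9*r/2 (G(r) = (-9*r)/2 = -9*r/2)
G(2)*y(-10) = -9/2*2*11 = -9*11 = -99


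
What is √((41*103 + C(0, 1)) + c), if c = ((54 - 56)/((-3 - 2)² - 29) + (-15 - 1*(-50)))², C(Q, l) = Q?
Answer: 3*√2437/2 ≈ 74.049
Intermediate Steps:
c = 5041/4 (c = (-2/((-5)² - 29) + (-15 + 50))² = (-2/(25 - 29) + 35)² = (-2/(-4) + 35)² = (-2*(-¼) + 35)² = (½ + 35)² = (71/2)² = 5041/4 ≈ 1260.3)
√((41*103 + C(0, 1)) + c) = √((41*103 + 0) + 5041/4) = √((4223 + 0) + 5041/4) = √(4223 + 5041/4) = √(21933/4) = 3*√2437/2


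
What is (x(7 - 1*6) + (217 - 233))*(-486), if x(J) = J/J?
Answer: 7290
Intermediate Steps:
x(J) = 1
(x(7 - 1*6) + (217 - 233))*(-486) = (1 + (217 - 233))*(-486) = (1 - 16)*(-486) = -15*(-486) = 7290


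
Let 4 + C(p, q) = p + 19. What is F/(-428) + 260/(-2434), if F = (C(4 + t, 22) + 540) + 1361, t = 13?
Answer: -2408101/520876 ≈ -4.6232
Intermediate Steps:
C(p, q) = 15 + p (C(p, q) = -4 + (p + 19) = -4 + (19 + p) = 15 + p)
F = 1933 (F = ((15 + (4 + 13)) + 540) + 1361 = ((15 + 17) + 540) + 1361 = (32 + 540) + 1361 = 572 + 1361 = 1933)
F/(-428) + 260/(-2434) = 1933/(-428) + 260/(-2434) = 1933*(-1/428) + 260*(-1/2434) = -1933/428 - 130/1217 = -2408101/520876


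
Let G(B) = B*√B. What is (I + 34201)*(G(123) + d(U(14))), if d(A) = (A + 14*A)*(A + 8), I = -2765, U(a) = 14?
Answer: 145234320 + 3866628*√123 ≈ 1.8812e+8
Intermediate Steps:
d(A) = 15*A*(8 + A) (d(A) = (15*A)*(8 + A) = 15*A*(8 + A))
G(B) = B^(3/2)
(I + 34201)*(G(123) + d(U(14))) = (-2765 + 34201)*(123^(3/2) + 15*14*(8 + 14)) = 31436*(123*√123 + 15*14*22) = 31436*(123*√123 + 4620) = 31436*(4620 + 123*√123) = 145234320 + 3866628*√123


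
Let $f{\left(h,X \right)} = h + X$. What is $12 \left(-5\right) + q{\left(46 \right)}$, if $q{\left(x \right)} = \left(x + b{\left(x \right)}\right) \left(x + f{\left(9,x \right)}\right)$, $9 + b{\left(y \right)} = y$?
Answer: $8323$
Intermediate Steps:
$b{\left(y \right)} = -9 + y$
$f{\left(h,X \right)} = X + h$
$q{\left(x \right)} = \left(-9 + 2 x\right) \left(9 + 2 x\right)$ ($q{\left(x \right)} = \left(x + \left(-9 + x\right)\right) \left(x + \left(x + 9\right)\right) = \left(-9 + 2 x\right) \left(x + \left(9 + x\right)\right) = \left(-9 + 2 x\right) \left(9 + 2 x\right)$)
$12 \left(-5\right) + q{\left(46 \right)} = 12 \left(-5\right) - \left(81 - 4 \cdot 46^{2}\right) = -60 + \left(-81 + 4 \cdot 2116\right) = -60 + \left(-81 + 8464\right) = -60 + 8383 = 8323$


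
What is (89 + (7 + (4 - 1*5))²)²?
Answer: 15625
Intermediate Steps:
(89 + (7 + (4 - 1*5))²)² = (89 + (7 + (4 - 5))²)² = (89 + (7 - 1)²)² = (89 + 6²)² = (89 + 36)² = 125² = 15625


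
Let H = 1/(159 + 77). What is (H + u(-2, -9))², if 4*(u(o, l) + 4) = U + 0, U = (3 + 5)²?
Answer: 8025889/55696 ≈ 144.10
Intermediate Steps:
U = 64 (U = 8² = 64)
u(o, l) = 12 (u(o, l) = -4 + (64 + 0)/4 = -4 + (¼)*64 = -4 + 16 = 12)
H = 1/236 ≈ 0.0042373
(H + u(-2, -9))² = (1/236 + 12)² = (2833/236)² = 8025889/55696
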